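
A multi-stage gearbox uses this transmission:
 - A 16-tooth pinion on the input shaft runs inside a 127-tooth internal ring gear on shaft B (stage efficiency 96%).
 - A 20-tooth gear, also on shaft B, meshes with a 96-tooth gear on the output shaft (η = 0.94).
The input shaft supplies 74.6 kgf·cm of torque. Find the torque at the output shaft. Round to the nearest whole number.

2565 kgf·cm

After the internal gear (127/16): 74.6 × 7.9375 × 0.96 = 568.45 kgf·cm
After the gear mesh (96/20): 568.45 × 4.8 × 0.94 = 2564.9 kgf·cm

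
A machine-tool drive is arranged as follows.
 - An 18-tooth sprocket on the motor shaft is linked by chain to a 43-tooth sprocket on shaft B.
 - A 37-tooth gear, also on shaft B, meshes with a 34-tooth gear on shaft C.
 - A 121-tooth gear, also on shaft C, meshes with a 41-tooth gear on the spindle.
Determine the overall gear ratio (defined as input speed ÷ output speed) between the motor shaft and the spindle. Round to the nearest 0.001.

Each stage contributes driven/driver: chain 43/18 = 2.3889, gear mesh 34/37 = 0.91892, gear mesh 41/121 = 0.33884.
Overall: 2.3889 × 0.91892 × 0.33884 = 0.74383.

0.744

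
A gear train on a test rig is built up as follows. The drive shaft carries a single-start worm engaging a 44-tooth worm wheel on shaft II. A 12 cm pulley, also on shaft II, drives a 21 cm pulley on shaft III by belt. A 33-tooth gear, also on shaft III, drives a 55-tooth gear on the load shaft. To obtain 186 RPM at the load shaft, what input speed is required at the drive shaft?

23870 RPM

Overall ratio R = 44 × 1.75 × 1.6667 = 128.33.
Required input speed = output speed × R = 186 × 128.33 = 23870 RPM.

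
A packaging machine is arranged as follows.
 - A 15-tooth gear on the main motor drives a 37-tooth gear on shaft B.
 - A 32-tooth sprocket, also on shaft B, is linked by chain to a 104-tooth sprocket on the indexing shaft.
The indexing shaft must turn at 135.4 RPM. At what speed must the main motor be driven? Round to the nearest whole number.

1085 RPM

Overall ratio R = 2.4667 × 3.25 = 8.0167.
Required input speed = output speed × R = 135.4 × 8.0167 = 1085.5 RPM.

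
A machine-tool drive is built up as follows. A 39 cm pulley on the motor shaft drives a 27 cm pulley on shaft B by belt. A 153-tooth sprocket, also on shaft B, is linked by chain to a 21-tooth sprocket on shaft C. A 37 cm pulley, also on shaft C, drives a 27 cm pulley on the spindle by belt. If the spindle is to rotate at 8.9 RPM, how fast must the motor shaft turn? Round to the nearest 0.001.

Overall ratio R = 0.69231 × 0.13725 × 0.72973 = 0.069341.
Required input speed = output speed × R = 8.9 × 0.069341 = 0.61713 RPM.

0.617 RPM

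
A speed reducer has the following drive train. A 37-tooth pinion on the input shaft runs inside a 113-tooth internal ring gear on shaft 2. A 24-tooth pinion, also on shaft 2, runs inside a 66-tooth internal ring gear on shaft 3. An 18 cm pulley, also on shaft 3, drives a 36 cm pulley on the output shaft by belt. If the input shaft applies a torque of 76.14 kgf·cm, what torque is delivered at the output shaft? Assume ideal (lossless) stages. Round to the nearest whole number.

internal gear 113/37 = 3.0541 → τ = 76.14·3.0541 = 232.54 kgf·cm
internal gear 66/24 = 2.75 → τ = 232.54·2.75 = 639.47 kgf·cm
belt 36/18 = 2 → τ = 639.47·2 = 1278.9 kgf·cm

1279 kgf·cm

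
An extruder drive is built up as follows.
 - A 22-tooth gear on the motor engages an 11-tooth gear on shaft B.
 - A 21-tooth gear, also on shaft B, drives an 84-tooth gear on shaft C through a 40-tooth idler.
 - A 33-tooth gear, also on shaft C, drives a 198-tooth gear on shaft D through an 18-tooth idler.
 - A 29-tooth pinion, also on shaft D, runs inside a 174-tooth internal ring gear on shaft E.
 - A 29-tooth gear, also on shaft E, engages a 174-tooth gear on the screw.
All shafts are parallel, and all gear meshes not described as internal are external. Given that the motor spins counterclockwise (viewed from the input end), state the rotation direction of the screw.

counterclockwise

the motor → shaft B: external mesh, 1 reversal → CW.
shaft B → shaft C: driver → idler → driven is 2 external meshes, 2 reversals → CW.
shaft C → shaft D: driver → idler → driven is 2 external meshes, 2 reversals → CW.
shaft D → shaft E: internal mesh, same direction → CW.
shaft E → the screw: external mesh, 1 reversal → CCW.
6 reversals in total — an even number — so the screw turns the same way as the motor.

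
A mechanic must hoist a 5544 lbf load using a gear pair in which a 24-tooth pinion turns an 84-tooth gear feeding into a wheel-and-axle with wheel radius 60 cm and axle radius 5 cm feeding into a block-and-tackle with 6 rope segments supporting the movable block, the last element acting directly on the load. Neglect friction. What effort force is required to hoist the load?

Gear pair MA = 84/24 = 3.5.
Wheel-and-axle MA = R/r = 60/5 = 12.
Block-and-tackle MA = number of supporting rope parts = 6.
Combined ideal MA = 3.5 × 12 × 6 = 252.
Effort = load / MA = 5544 / 252 = 22 lbf.

22 lbf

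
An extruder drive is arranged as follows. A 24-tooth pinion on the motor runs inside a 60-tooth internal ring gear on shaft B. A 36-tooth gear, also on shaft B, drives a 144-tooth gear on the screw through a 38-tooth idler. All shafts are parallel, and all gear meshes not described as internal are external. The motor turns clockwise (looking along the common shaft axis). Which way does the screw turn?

the motor → shaft B: internal mesh, same direction → CW.
shaft B → the screw: driver → idler → driven is 2 external meshes, 2 reversals → CW.
2 reversals in total — an even number — so the screw turns the same way as the motor.

clockwise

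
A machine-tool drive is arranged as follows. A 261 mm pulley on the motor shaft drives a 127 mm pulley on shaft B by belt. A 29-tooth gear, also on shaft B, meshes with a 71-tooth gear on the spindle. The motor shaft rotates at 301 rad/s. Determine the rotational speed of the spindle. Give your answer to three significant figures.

belt 127/261 = 0.48659 → 301/0.48659 = 618.59 rad/s
gear mesh 71/29 = 2.4483 → 618.59/2.4483 = 252.66 rad/s

253 rad/s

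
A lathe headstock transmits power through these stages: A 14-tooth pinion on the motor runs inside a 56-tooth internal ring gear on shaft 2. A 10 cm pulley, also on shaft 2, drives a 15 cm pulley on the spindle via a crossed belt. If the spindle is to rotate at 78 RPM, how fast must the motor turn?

Overall ratio R = 4 × 1.5 = 6.
Required input speed = output speed × R = 78 × 6 = 468 RPM.

468 RPM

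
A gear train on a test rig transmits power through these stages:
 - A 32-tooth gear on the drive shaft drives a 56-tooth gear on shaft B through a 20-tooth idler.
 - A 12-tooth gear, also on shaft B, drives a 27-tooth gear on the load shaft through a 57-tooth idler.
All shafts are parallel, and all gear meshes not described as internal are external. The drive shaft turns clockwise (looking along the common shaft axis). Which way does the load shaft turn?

the drive shaft → shaft B: driver → idler → driven is 2 external meshes, 2 reversals → CW.
shaft B → the load shaft: driver → idler → driven is 2 external meshes, 2 reversals → CW.
4 reversals in total — an even number — so the load shaft turns the same way as the drive shaft.

clockwise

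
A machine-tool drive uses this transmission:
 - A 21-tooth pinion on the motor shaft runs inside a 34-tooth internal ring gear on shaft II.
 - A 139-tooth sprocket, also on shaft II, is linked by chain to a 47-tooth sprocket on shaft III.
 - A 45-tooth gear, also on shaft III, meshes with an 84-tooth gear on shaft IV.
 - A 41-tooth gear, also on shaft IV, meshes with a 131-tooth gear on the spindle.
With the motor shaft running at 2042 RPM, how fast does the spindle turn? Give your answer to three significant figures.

the motor shaft → shaft II (internal gear, 34/21): 2042 ÷ 1.619 = 1261.2 RPM
shaft II → shaft III (chain, 47/139): 1261.2 ÷ 0.33813 = 3730 RPM
shaft III → shaft IV (gear mesh, 84/45): 3730 ÷ 1.8667 = 1998.2 RPM
shaft IV → the spindle (gear mesh, 131/41): 1998.2 ÷ 3.1951 = 625.4 RPM

625 RPM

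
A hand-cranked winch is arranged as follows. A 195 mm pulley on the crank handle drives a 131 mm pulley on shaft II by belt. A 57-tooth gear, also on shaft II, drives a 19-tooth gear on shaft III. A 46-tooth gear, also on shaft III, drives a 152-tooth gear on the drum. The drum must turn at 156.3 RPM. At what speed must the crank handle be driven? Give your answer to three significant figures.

Overall ratio R = 0.67179 × 0.33333 × 3.3043 = 0.73995.
Required input speed = output speed × R = 156.3 × 0.73995 = 115.65 RPM.

116 RPM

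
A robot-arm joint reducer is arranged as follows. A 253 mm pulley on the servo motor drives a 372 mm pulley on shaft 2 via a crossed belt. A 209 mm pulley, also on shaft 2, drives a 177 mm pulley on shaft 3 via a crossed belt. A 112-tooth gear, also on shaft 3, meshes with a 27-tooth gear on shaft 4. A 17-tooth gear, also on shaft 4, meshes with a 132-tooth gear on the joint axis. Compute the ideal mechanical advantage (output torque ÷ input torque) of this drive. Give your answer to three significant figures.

2.33

Each stage contributes driven/driver: belt 372/253 = 1.4704, belt 177/209 = 0.84689, gear mesh 27/112 = 0.24107, gear mesh 132/17 = 7.7647.
Overall: 1.4704 × 0.84689 × 0.24107 × 7.7647 = 2.3309.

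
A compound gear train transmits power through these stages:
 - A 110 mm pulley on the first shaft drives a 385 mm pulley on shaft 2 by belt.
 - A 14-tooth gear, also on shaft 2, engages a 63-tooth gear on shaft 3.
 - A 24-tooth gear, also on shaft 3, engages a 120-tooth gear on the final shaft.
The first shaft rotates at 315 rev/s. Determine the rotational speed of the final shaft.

4 rev/s

Belt: ratio = 385/110 = 3.5, so shaft 2 turns at 315 / 3.5 = 90 rev/s.
Gear mesh: ratio = 63/14 = 4.5, so shaft 3 turns at 90 / 4.5 = 20 rev/s.
Gear mesh: ratio = 120/24 = 5, so the final shaft turns at 20 / 5 = 4 rev/s.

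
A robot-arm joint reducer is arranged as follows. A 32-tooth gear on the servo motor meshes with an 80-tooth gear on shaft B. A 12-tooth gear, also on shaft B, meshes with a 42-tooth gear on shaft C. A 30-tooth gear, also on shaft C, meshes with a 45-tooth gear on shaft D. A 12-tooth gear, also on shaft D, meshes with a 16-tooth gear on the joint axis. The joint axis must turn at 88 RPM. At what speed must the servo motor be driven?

1540 RPM

Overall ratio R = 2.5 × 3.5 × 1.5 × 1.3333 = 17.5.
Required input speed = output speed × R = 88 × 17.5 = 1540 RPM.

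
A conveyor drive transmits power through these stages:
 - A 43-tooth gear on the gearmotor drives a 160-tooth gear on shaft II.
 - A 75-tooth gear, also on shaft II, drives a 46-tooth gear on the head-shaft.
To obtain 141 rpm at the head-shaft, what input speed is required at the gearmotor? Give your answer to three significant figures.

322 rpm

Overall ratio R = 3.7209 × 0.61333 = 2.2822.
Required input speed = output speed × R = 141 × 2.2822 = 321.79 rpm.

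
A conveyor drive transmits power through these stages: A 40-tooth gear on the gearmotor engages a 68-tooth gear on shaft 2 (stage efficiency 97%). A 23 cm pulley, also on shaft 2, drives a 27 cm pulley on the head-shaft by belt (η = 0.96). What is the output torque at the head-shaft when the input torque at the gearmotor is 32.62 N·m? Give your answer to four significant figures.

Gear mesh: ratio = 68/40 = 1.7; torque at shaft 2 = 32.62 × 1.7 × 0.97 = 53.79 N·m.
Belt: ratio = 27/23 = 1.1739; torque at the head-shaft = 53.79 × 1.1739 × 0.96 = 60.619 N·m.

60.62 N·m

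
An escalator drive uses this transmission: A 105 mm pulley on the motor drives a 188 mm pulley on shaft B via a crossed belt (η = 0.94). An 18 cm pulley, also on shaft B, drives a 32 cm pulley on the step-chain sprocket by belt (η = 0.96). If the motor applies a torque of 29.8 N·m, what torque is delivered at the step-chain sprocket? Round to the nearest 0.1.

After the belt (188/105): 29.8 × 1.7905 × 0.94 = 50.155 N·m
After the belt (32/18): 50.155 × 1.7778 × 0.96 = 85.598 N·m

85.6 N·m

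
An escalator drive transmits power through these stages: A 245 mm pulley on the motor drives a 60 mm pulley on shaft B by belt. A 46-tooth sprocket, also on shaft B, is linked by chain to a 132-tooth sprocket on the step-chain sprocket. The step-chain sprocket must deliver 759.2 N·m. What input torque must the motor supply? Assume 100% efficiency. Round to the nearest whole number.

1080 N·m

Overall ratio R = 0.2449 × 2.8696 = 0.70275.
Input torque = output torque / R = 759.2 / 0.70275 = 1080.3 N·m.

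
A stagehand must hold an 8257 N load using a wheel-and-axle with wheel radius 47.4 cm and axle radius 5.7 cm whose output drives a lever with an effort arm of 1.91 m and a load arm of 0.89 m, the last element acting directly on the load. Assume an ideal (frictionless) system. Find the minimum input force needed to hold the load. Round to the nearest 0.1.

Wheel-and-axle MA = R/r = 47.4/5.7 = 8.3158.
Lever MA = effort arm / load arm = 1.91/0.89 = 2.1461.
Combined ideal MA = 8.3158 × 2.1461 = 17.846.
Effort = load / MA = 8257 / 17.846 = 462.67 N.

462.7 N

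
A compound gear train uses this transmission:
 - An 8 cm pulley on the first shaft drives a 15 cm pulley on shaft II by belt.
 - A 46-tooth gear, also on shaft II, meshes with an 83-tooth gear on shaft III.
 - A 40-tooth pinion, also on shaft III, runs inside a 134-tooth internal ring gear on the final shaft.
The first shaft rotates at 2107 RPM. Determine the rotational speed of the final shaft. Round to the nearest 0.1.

185.9 RPM

the first shaft → shaft II (belt, 15/8): 2107 ÷ 1.875 = 1123.7 RPM
shaft II → shaft III (gear mesh, 83/46): 1123.7 ÷ 1.8043 = 622.79 RPM
shaft III → the final shaft (internal gear, 134/40): 622.79 ÷ 3.35 = 185.91 RPM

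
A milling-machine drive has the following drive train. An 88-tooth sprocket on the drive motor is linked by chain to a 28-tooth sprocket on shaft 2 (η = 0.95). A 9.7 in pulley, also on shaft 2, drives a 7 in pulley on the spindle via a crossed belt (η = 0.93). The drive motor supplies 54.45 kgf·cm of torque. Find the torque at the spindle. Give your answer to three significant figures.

11.0 kgf·cm

Chain: ratio = 28/88 = 0.31818; torque at shaft 2 = 54.45 × 0.31818 × 0.95 = 16.459 kgf·cm.
Belt: ratio = 7/9.7 = 0.72165; torque at the spindle = 16.459 × 0.72165 × 0.93 = 11.046 kgf·cm.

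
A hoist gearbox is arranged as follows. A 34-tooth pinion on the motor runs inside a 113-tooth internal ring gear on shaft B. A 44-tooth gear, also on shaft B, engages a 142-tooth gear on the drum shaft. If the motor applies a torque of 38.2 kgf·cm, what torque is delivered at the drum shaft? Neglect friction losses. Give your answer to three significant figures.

After the internal gear (113/34): 38.2 × 3.3235 = 126.96 kgf·cm
After the gear mesh (142/44): 126.96 × 3.2273 = 409.73 kgf·cm

410 kgf·cm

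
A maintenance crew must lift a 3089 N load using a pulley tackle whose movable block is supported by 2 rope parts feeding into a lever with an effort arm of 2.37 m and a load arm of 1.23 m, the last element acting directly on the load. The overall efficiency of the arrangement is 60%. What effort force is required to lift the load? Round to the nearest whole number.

1336 N

Block-and-tackle MA = number of supporting rope parts = 2.
Lever MA = effort arm / load arm = 2.37/1.23 = 1.9268.
Combined ideal MA = 2 × 1.9268 = 3.8537.
Actual MA = 3.8537 × 0.60 = 2.3122.
Effort = load / actual MA = 3089 / 2.3122 = 1336 N.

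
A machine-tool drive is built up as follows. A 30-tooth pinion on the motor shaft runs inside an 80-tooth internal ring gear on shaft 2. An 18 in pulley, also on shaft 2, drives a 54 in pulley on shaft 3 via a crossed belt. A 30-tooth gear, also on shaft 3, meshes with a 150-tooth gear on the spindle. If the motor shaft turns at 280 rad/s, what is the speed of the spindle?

internal gear 80/30 = 2.6667 → 280/2.6667 = 105 rad/s
belt 54/18 = 3 → 105/3 = 35 rad/s
gear mesh 150/30 = 5 → 35/5 = 7 rad/s

7 rad/s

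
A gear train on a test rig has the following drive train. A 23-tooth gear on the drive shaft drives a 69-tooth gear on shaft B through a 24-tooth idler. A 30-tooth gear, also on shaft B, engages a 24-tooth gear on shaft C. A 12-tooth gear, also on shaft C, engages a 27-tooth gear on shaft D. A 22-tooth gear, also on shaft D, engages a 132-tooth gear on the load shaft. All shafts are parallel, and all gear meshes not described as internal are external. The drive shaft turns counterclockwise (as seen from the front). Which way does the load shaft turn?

the drive shaft → shaft B: driver → idler → driven is 2 external meshes, 2 reversals → CCW.
shaft B → shaft C: external mesh, 1 reversal → CW.
shaft C → shaft D: external mesh, 1 reversal → CCW.
shaft D → the load shaft: external mesh, 1 reversal → CW.
5 reversals in total — an odd number — so the load shaft turns opposite to the drive shaft.

clockwise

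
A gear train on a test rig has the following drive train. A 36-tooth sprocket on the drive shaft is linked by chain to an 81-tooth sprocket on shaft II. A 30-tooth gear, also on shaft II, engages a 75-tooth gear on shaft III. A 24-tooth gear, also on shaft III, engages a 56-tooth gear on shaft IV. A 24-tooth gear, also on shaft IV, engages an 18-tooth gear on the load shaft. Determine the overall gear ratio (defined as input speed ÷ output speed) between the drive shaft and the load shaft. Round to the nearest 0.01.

9.84

Each stage contributes driven/driver: chain 81/36 = 2.25, gear mesh 75/30 = 2.5, gear mesh 56/24 = 2.3333, gear mesh 18/24 = 0.75.
Overall: 2.25 × 2.5 × 2.3333 × 0.75 = 9.8438.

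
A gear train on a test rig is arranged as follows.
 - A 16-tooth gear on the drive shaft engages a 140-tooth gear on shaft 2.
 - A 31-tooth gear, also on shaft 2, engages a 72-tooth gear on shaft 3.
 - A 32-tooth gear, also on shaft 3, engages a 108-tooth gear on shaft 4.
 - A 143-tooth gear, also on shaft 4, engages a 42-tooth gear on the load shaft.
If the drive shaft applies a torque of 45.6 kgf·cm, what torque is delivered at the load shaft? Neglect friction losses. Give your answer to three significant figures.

After the gear mesh (140/16): 45.6 × 8.75 = 399 kgf·cm
After the gear mesh (72/31): 399 × 2.3226 = 926.71 kgf·cm
After the gear mesh (108/32): 926.71 × 3.375 = 3127.6 kgf·cm
After the gear mesh (42/143): 3127.6 × 0.29371 = 918.61 kgf·cm

919 kgf·cm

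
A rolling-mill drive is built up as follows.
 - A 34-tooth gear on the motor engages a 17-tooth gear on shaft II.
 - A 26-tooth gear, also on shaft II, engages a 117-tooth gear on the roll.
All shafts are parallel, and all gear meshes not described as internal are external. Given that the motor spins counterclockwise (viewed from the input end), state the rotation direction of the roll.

the motor → shaft II: external mesh, 1 reversal → CW.
shaft II → the roll: external mesh, 1 reversal → CCW.
2 reversals in total — an even number — so the roll turns the same way as the motor.

counterclockwise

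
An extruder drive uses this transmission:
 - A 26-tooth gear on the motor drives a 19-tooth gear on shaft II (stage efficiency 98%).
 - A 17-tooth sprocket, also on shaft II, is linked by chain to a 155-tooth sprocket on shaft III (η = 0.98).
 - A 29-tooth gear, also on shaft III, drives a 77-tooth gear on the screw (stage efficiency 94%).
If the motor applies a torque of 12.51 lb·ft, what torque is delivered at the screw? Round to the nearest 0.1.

After the gear mesh (19/26): 12.51 × 0.73077 × 0.98 = 8.9591 lb·ft
After the chain (155/17): 8.9591 × 9.1176 × 0.98 = 80.052 lb·ft
After the gear mesh (77/29): 80.052 × 2.6552 × 0.94 = 199.8 lb·ft

199.8 lb·ft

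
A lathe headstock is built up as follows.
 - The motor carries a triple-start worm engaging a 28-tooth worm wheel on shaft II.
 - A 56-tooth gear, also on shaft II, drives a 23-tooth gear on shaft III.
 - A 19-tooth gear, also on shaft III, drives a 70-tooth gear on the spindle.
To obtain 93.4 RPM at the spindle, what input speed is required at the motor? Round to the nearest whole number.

Overall ratio R = 9.3333 × 0.41071 × 3.6842 = 14.123.
Required input speed = output speed × R = 93.4 × 14.123 = 1319.1 RPM.

1319 RPM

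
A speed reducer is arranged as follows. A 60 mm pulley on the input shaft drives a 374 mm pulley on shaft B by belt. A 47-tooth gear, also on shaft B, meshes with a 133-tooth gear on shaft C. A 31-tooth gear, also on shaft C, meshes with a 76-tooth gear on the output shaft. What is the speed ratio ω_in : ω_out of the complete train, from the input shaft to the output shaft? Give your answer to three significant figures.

Each stage contributes driven/driver: belt 374/60 = 6.2333, gear mesh 133/47 = 2.8298, gear mesh 76/31 = 2.4516.
Overall: 6.2333 × 2.8298 × 2.4516 = 43.244.

43.2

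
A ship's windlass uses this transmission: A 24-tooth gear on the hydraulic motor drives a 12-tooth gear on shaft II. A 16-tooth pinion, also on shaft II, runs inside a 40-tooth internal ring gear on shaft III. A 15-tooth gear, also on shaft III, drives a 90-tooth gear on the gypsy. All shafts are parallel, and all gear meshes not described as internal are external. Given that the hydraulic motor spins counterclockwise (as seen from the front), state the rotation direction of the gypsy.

counterclockwise

the hydraulic motor → shaft II: external mesh, 1 reversal → CW.
shaft II → shaft III: internal mesh, same direction → CW.
shaft III → the gypsy: external mesh, 1 reversal → CCW.
2 reversals in total — an even number — so the gypsy turns the same way as the hydraulic motor.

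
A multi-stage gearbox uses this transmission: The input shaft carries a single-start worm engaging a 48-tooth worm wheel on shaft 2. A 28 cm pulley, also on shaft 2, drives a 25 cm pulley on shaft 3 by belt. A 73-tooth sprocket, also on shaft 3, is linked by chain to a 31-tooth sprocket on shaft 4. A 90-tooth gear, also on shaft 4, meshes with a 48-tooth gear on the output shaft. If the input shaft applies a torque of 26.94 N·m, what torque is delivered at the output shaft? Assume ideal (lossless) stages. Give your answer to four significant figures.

worm 48/1 = 48 → τ = 26.94·48 = 1293.1 N·m
belt 25/28 = 0.89286 → τ = 1293.1·0.89286 = 1154.6 N·m
chain 31/73 = 0.42466 → τ = 1154.6·0.42466 = 490.3 N·m
gear mesh 48/90 = 0.53333 → τ = 490.3·0.53333 = 261.49 N·m

261.5 N·m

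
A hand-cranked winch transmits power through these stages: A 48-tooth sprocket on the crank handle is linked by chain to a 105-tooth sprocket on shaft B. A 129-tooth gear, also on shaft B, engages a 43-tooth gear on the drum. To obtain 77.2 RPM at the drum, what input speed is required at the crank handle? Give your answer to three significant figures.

Overall ratio R = 2.1875 × 0.33333 = 0.72917.
Required input speed = output speed × R = 77.2 × 0.72917 = 56.292 RPM.

56.3 RPM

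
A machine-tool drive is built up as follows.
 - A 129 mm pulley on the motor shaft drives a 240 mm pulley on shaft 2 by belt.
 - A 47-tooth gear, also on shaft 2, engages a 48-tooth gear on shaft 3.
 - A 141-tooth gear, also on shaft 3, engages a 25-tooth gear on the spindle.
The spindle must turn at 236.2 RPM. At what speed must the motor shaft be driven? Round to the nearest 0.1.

Overall ratio R = 1.8605 × 1.0213 × 0.1773 = 0.33689.
Required input speed = output speed × R = 236.2 × 0.33689 = 79.573 RPM.

79.6 RPM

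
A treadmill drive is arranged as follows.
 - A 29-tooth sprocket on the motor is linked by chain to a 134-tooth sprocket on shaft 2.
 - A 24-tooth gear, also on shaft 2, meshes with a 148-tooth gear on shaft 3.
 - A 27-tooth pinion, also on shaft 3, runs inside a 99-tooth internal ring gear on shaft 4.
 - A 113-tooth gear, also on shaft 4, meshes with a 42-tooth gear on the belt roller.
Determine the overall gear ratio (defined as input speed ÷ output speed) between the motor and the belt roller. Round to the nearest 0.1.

Each stage contributes driven/driver: chain 134/29 = 4.6207, gear mesh 148/24 = 6.1667, internal gear 99/27 = 3.6667, gear mesh 42/113 = 0.37168.
Overall: 4.6207 × 6.1667 × 3.6667 × 0.37168 = 38.833.

38.8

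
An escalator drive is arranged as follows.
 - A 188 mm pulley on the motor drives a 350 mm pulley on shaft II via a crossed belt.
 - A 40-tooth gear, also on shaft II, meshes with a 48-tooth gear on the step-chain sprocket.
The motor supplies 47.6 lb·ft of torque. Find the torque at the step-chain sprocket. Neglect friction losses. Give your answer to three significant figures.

belt 350/188 = 1.8617 → τ = 47.6·1.8617 = 88.617 lb·ft
gear mesh 48/40 = 1.2 → τ = 88.617·1.2 = 106.34 lb·ft

106 lb·ft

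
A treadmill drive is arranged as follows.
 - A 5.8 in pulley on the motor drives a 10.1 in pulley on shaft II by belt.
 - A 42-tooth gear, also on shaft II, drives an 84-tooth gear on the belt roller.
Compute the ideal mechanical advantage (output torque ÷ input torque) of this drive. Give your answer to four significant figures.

Each stage contributes driven/driver: belt 10.1/5.8 = 1.7414, gear mesh 84/42 = 2.
Overall: 1.7414 × 2 = 3.4828.

3.483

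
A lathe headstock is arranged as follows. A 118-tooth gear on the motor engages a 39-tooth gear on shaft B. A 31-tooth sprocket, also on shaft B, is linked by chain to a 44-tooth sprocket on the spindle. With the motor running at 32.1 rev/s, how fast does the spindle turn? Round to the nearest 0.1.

Gear mesh: ratio = 39/118 = 0.33051, so shaft B turns at 32.1 / 0.33051 = 97.123 rev/s.
Chain: ratio = 44/31 = 1.4194, so the spindle turns at 97.123 / 1.4194 = 68.428 rev/s.

68.4 rev/s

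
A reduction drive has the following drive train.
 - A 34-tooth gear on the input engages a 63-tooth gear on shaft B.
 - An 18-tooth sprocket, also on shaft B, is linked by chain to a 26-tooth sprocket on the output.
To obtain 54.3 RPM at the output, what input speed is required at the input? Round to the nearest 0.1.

145.3 RPM

Overall ratio R = 1.8529 × 1.4444 = 2.6765.
Required input speed = output speed × R = 54.3 × 2.6765 = 145.33 RPM.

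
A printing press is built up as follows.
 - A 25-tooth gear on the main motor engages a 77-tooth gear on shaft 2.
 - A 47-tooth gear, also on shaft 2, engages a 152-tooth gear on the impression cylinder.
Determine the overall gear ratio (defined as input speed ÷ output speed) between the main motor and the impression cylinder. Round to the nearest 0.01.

Each stage contributes driven/driver: gear mesh 77/25 = 3.08, gear mesh 152/47 = 3.234.
Overall: 3.08 × 3.234 = 9.9609.

9.96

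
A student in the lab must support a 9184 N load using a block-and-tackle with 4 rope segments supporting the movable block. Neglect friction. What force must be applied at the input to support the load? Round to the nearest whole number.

2296 N

Block-and-tackle MA = number of supporting rope parts = 4.
Effort = load / MA = 9184 / 4 = 2296 N.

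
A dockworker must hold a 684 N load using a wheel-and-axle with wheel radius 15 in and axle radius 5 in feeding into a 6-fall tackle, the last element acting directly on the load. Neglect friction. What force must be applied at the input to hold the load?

38 N

Wheel-and-axle MA = R/r = 15/5 = 3.
Block-and-tackle MA = number of supporting rope parts = 6.
Combined ideal MA = 3 × 6 = 18.
Effort = load / MA = 684 / 18 = 38 N.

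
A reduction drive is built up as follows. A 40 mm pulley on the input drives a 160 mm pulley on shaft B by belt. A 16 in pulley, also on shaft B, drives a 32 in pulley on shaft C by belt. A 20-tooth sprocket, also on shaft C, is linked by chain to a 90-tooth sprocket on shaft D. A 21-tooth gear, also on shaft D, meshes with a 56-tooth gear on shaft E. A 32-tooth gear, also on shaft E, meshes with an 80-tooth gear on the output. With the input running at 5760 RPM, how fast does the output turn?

24 RPM

the input → shaft B (belt, 160/40): 5760 ÷ 4 = 1440 RPM
shaft B → shaft C (belt, 32/16): 1440 ÷ 2 = 720 RPM
shaft C → shaft D (chain, 90/20): 720 ÷ 4.5 = 160 RPM
shaft D → shaft E (gear mesh, 56/21): 160 ÷ 2.6667 = 60 RPM
shaft E → the output (gear mesh, 80/32): 60 ÷ 2.5 = 24 RPM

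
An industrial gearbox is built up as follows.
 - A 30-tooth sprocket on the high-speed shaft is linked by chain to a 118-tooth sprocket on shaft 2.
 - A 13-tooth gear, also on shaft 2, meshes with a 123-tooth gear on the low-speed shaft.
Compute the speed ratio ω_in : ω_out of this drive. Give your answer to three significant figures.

37.2

Each stage contributes driven/driver: chain 118/30 = 3.9333, gear mesh 123/13 = 9.4615.
Overall: 3.9333 × 9.4615 = 37.215.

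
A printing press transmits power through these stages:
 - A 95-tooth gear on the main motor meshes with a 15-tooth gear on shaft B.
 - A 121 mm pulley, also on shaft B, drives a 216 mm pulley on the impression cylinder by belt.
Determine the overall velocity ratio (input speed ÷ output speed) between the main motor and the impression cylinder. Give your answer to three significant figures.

Each stage contributes driven/driver: gear mesh 15/95 = 0.15789, belt 216/121 = 1.7851.
Overall: 0.15789 × 1.7851 = 0.28186.

0.282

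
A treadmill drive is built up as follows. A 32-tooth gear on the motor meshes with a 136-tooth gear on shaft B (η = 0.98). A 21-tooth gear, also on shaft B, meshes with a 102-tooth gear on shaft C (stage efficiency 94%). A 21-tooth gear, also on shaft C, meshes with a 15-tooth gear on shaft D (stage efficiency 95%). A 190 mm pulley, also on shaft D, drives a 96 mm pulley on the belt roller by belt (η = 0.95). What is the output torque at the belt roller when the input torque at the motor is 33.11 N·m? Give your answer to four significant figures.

After the gear mesh (136/32): 33.11 × 4.25 × 0.98 = 137.9 N·m
After the gear mesh (102/21): 137.9 × 4.8571 × 0.94 = 629.63 N·m
After the gear mesh (15/21): 629.63 × 0.71429 × 0.95 = 427.25 N·m
After the belt (96/190): 427.25 × 0.50526 × 0.95 = 205.08 N·m

205.1 N·m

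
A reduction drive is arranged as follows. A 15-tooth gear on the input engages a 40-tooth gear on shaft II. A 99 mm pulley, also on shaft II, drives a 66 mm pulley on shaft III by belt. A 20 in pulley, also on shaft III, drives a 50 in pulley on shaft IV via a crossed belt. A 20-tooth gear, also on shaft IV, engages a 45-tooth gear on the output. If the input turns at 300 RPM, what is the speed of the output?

Gear mesh: ratio = 40/15 = 2.6667, so shaft II turns at 300 / 2.6667 = 112.5 RPM.
Belt: ratio = 66/99 = 0.66667, so shaft III turns at 112.5 / 0.66667 = 168.75 RPM.
Belt: ratio = 50/20 = 2.5, so shaft IV turns at 168.75 / 2.5 = 67.5 RPM.
Gear mesh: ratio = 45/20 = 2.25, so the output turns at 67.5 / 2.25 = 30 RPM.

30 RPM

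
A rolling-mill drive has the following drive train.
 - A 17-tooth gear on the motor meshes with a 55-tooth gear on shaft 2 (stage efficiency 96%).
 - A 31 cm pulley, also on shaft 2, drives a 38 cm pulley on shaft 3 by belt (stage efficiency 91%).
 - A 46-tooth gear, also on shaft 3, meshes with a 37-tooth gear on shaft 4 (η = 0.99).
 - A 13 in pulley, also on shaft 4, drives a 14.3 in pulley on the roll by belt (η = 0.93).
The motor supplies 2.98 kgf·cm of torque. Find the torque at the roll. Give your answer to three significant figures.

8.41 kgf·cm

Gear mesh: ratio = 55/17 = 3.2353; torque at shaft 2 = 2.98 × 3.2353 × 0.96 = 9.2555 kgf·cm.
Belt: ratio = 38/31 = 1.2258; torque at shaft 3 = 9.2555 × 1.2258 × 0.91 = 10.324 kgf·cm.
Gear mesh: ratio = 37/46 = 0.80435; torque at shaft 4 = 10.324 × 0.80435 × 0.99 = 8.2214 kgf·cm.
Belt: ratio = 14.3/13 = 1.1; torque at the roll = 8.2214 × 1.1 × 0.93 = 8.4105 kgf·cm.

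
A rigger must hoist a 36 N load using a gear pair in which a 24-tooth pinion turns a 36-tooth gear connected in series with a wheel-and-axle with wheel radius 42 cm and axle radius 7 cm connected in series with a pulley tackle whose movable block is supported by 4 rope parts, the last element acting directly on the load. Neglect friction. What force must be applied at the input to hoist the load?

1 N

Gear pair MA = 36/24 = 1.5.
Wheel-and-axle MA = R/r = 42/7 = 6.
Block-and-tackle MA = number of supporting rope parts = 4.
Combined ideal MA = 1.5 × 6 × 4 = 36.
Effort = load / MA = 36 / 36 = 1 N.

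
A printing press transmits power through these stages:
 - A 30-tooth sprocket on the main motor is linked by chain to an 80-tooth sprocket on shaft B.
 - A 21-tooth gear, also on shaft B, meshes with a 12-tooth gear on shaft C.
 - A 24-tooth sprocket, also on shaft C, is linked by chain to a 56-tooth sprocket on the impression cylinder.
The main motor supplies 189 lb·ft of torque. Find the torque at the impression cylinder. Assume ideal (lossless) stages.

672 lb·ft

chain 80/30 = 2.6667 → τ = 189·2.6667 = 504 lb·ft
gear mesh 12/21 = 0.57143 → τ = 504·0.57143 = 288 lb·ft
chain 56/24 = 2.3333 → τ = 288·2.3333 = 672 lb·ft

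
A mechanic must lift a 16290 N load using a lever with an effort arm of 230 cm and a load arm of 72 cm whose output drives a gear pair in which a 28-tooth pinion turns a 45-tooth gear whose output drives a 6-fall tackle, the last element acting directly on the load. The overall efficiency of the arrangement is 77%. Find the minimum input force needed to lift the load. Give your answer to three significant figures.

687 N

Lever MA = effort arm / load arm = 230/72 = 3.1944.
Gear pair MA = 45/28 = 1.6071.
Block-and-tackle MA = number of supporting rope parts = 6.
Combined ideal MA = 3.1944 × 1.6071 × 6 = 30.804.
Actual MA = 30.804 × 0.77 = 23.719.
Effort = load / actual MA = 16290 / 23.719 = 686.8 N.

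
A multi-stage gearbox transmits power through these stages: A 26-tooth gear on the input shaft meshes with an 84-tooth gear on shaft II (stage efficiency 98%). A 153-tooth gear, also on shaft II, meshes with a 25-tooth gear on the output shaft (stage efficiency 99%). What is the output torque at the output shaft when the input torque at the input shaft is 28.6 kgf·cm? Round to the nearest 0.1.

14.6 kgf·cm

After the gear mesh (84/26): 28.6 × 3.2308 × 0.98 = 90.552 kgf·cm
After the gear mesh (25/153): 90.552 × 0.1634 × 0.99 = 14.648 kgf·cm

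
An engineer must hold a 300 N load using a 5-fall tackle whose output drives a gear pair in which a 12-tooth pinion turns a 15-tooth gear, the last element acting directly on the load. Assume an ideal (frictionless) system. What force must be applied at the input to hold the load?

48 N

Block-and-tackle MA = number of supporting rope parts = 5.
Gear pair MA = 15/12 = 1.25.
Combined ideal MA = 5 × 1.25 = 6.25.
Effort = load / MA = 300 / 6.25 = 48 N.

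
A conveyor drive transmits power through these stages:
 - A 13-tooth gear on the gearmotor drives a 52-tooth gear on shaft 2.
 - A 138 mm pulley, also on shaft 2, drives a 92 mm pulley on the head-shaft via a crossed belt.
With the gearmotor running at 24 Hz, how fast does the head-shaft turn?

9 Hz

gear mesh 52/13 = 4 → 24/4 = 6 Hz
belt 92/138 = 0.66667 → 6/0.66667 = 9 Hz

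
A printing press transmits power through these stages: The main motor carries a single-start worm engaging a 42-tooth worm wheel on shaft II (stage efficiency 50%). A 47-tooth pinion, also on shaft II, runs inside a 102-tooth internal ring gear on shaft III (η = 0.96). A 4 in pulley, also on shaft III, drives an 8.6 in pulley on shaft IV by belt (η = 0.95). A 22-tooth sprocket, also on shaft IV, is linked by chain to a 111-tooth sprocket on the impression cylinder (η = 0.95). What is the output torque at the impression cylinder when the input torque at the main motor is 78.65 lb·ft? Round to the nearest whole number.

33688 lb·ft

After the worm (42/1): 78.65 × 42 × 0.50 = 1651.7 lb·ft
After the internal gear (102/47): 1651.7 × 2.1702 × 0.96 = 3441.1 lb·ft
After the belt (8.6/4): 3441.1 × 2.15 × 0.95 = 7028.4 lb·ft
After the chain (111/22): 7028.4 × 5.0455 × 0.95 = 33688 lb·ft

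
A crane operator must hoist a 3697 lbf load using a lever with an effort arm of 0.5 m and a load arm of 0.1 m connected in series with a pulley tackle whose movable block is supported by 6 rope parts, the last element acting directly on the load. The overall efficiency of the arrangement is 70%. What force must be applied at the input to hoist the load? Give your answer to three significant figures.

176 lbf

Lever MA = effort arm / load arm = 0.5/0.1 = 5.
Block-and-tackle MA = number of supporting rope parts = 6.
Combined ideal MA = 5 × 6 = 30.
Actual MA = 30 × 0.70 = 21.
Effort = load / actual MA = 3697 / 21 = 176.05 lbf.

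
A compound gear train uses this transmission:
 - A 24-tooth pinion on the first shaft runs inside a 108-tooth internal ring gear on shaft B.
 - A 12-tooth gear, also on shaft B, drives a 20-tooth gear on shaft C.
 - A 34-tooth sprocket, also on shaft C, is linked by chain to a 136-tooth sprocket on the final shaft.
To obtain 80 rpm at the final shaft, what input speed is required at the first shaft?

Overall ratio R = 4.5 × 1.6667 × 4 = 30.
Required input speed = output speed × R = 80 × 30 = 2400 rpm.

2400 rpm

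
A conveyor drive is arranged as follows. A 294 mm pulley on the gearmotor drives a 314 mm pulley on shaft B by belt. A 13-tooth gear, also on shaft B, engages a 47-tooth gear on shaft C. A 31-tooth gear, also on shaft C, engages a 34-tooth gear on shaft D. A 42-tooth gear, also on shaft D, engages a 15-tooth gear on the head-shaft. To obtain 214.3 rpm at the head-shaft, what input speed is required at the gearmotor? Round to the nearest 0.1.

324.1 rpm

Overall ratio R = 1.068 × 3.6154 × 1.0968 × 0.35714 = 1.5125.
Required input speed = output speed × R = 214.3 × 1.5125 = 324.13 rpm.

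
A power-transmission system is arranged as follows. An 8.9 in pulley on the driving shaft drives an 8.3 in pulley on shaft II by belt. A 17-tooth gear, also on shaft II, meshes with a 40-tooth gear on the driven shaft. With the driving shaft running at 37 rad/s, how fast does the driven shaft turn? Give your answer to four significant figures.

belt 8.3/8.9 = 0.93258 → 37/0.93258 = 39.675 rad/s
gear mesh 40/17 = 2.3529 → 39.675/2.3529 = 16.862 rad/s

16.86 rad/s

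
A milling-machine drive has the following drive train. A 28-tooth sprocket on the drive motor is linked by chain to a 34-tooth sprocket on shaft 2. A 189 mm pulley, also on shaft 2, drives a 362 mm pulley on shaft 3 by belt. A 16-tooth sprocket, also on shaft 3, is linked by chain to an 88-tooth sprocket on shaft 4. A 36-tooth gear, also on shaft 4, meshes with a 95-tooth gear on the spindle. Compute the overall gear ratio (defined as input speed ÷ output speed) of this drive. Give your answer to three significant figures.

33.8

Each stage contributes driven/driver: chain 34/28 = 1.2143, belt 362/189 = 1.9153, chain 88/16 = 5.5, gear mesh 95/36 = 2.6389.
Overall: 1.2143 × 1.9153 × 5.5 × 2.6389 = 33.756.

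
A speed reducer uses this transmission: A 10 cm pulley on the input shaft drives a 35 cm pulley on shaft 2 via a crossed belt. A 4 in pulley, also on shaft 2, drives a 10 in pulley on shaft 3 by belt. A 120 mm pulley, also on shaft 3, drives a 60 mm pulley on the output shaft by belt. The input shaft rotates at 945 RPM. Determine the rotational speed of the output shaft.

belt 35/10 = 3.5 → 945/3.5 = 270 RPM
belt 10/4 = 2.5 → 270/2.5 = 108 RPM
belt 60/120 = 0.5 → 108/0.5 = 216 RPM

216 RPM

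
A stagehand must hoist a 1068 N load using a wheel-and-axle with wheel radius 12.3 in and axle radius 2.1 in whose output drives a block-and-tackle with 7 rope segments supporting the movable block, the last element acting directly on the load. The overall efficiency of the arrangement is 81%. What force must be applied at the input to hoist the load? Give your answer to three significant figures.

Wheel-and-axle MA = R/r = 12.3/2.1 = 5.8571.
Block-and-tackle MA = number of supporting rope parts = 7.
Combined ideal MA = 5.8571 × 7 = 41.
Actual MA = 41 × 0.81 = 33.21.
Effort = load / actual MA = 1068 / 33.21 = 32.159 N.

32.2 N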